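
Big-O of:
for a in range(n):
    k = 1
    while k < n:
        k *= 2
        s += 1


Per nesting level: O(n) * O(log n) = O(n log n)
Complexity: O(n log n)


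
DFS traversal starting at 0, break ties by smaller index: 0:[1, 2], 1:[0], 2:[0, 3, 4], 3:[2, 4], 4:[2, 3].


DFS stack-based: start with [0]
Visit order: [0, 1, 2, 3, 4]


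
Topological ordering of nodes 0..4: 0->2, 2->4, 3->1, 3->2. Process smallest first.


Kahn's algorithm, process smallest node first
Order: [0, 3, 1, 2, 4]


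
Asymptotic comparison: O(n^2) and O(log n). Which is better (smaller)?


logarithmic grows slower than quadratic
O(log n) is asymptotically smaller; O(n^2) grows faster


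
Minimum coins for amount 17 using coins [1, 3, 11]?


dp[0]=0; dp[i]=1+min(dp[i-c] for c in coins)
...dp[12]=2, dp[13]=3, dp[14]=2, dp[15]=3, dp[16]=4, dp[17]=3
Minimum coins for 17 = 3


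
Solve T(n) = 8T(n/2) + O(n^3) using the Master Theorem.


a=8, b=2, c=3. log_2(8)=3 = c=3. Case 2: O(n^c log n) = O(n^3 log n)
Complexity: O(n^3 log n)


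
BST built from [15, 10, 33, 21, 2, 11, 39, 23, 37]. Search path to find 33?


BST root = 15
Search for 33: compare at each node
Path: [15, 33]


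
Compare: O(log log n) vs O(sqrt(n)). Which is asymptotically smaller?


double-logarithmic grows slower than sublinear
O(log log n) is asymptotically smaller; O(sqrt(n)) grows faster


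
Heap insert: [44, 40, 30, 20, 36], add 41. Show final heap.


Append 41: [44, 40, 30, 20, 36, 41]
Bubble up: swap idx 5(41) with idx 2(30)
Result: [44, 40, 41, 20, 36, 30]


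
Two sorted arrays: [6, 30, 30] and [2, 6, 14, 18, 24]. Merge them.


Compare heads, take smaller each step.
Merged: [2, 6, 6, 14, 18, 24, 30, 30]


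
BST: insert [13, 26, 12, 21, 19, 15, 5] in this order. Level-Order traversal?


Root = 13; build tree by BST insertion.
Level-Order traversal: [13, 12, 26, 5, 21, 19, 15]


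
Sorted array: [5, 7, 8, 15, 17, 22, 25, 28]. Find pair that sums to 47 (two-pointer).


Two pointers: lo=0, hi=7
Found pair: (22, 25) summing to 47


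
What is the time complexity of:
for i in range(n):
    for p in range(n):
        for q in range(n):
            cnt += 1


Per nesting level: O(n) * O(n) * O(n) = O(n^3)
Complexity: O(n^3)


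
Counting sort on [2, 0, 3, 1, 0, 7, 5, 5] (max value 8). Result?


Count array: [2, 1, 1, 1, 0, 2, 0, 1, 0]
Reconstruct: [0, 0, 1, 2, 3, 5, 5, 7]


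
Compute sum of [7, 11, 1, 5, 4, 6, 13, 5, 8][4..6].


Prefix sums: [0, 7, 18, 19, 24, 28, 34, 47, 52, 60]
Sum[4..6] = prefix[7] - prefix[4] = 47 - 24 = 23


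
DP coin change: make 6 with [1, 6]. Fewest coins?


dp[0]=0; dp[i]=1+min(dp[i-c] for c in coins)
...dp[1]=1, dp[2]=2, dp[3]=3, dp[4]=4, dp[5]=5, dp[6]=1
Minimum coins for 6 = 1


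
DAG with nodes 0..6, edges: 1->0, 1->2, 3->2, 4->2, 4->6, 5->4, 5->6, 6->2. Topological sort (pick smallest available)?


Kahn's algorithm, process smallest node first
Order: [1, 0, 3, 5, 4, 6, 2]


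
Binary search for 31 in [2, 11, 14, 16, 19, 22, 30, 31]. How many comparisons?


Search for 31:
[0,7] mid=3 arr[3]=16
[4,7] mid=5 arr[5]=22
[6,7] mid=6 arr[6]=30
[7,7] mid=7 arr[7]=31
Total: 4 comparisons


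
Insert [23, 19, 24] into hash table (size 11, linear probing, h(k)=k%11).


Insertions: 23->slot 1; 19->slot 8; 24->slot 2
Table: [None, 23, 24, None, None, None, None, None, 19, None, None]


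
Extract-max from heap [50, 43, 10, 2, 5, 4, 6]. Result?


Max = 50
Replace root with last, heapify down
Resulting heap: [43, 6, 10, 2, 5, 4]


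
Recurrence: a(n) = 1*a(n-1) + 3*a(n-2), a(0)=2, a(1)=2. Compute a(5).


Build bottom-up:
...a(3)=14, a(4)=38, a(5)=1*38+3*14=80


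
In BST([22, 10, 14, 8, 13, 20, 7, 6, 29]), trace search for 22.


BST root = 22
Search for 22: compare at each node
Path: [22]


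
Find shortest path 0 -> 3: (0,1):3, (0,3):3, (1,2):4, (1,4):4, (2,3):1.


Dijkstra from 0:
Distances: {0: 0, 1: 3, 2: 4, 3: 3, 4: 7}
Shortest distance to 3 = 3, path = [0, 3]


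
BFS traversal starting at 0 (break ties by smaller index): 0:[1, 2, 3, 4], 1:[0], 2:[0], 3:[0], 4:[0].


BFS queue: start with [0]
Visit order: [0, 1, 2, 3, 4]


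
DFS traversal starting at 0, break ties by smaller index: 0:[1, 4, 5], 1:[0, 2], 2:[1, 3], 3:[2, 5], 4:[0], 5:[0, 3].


DFS stack-based: start with [0]
Visit order: [0, 1, 2, 3, 5, 4]


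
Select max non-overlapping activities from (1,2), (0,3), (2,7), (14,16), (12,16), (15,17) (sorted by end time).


Greedy: pick earliest-ending, then skip overlaps.
Selected (3 activities): [(1, 2), (2, 7), (14, 16)]


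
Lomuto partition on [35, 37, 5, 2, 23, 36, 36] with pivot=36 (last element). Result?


Elements <= 36 go left of pivot.
Result: [35, 5, 2, 23, 36, 36, 37], pivot at index 5


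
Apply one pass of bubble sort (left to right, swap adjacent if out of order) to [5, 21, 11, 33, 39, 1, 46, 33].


After one pass: [5, 11, 21, 33, 1, 39, 33, 46]


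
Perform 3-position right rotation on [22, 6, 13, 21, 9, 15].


Right rotate by 3: [21, 9, 15, 22, 6, 13]


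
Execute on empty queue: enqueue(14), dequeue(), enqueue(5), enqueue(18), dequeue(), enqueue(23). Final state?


enqueue(14) -> [14]
dequeue() returns 14 -> []
enqueue(5) -> [5]
enqueue(18) -> [5, 18]
dequeue() returns 5 -> [18]
enqueue(23) -> [18, 23]
Final queue (front to back): [18, 23]


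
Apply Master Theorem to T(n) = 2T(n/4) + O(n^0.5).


a=2, b=4, c=0.5. log_4(2)=0.5 = c=0.5. Case 2: O(n^c log n) = O(sqrt(n) log n)
Complexity: O(sqrt(n) log n)


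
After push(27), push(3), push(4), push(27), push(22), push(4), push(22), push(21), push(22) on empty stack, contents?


push(27) -> [27]
push(3) -> [27, 3]
push(4) -> [27, 3, 4]
push(27) -> [27, 3, 4, 27]
push(22) -> [27, 3, 4, 27, 22]
push(4) -> [27, 3, 4, 27, 22, 4]
push(22) -> [27, 3, 4, 27, 22, 4, 22]
push(21) -> [27, 3, 4, 27, 22, 4, 22, 21]
push(22) -> [27, 3, 4, 27, 22, 4, 22, 21, 22]
Final stack (bottom to top): [27, 3, 4, 27, 22, 4, 22, 21, 22]


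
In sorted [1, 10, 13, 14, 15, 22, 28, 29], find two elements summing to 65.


Two pointers: lo=0, hi=7
No pair sums to 65


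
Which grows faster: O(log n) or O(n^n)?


logarithmic grows slower than n^n
O(log n) is asymptotically smaller; O(n^n) grows faster


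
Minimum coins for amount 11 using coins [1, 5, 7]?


dp[0]=0; dp[i]=1+min(dp[i-c] for c in coins)
...dp[6]=2, dp[7]=1, dp[8]=2, dp[9]=3, dp[10]=2, dp[11]=3
Minimum coins for 11 = 3


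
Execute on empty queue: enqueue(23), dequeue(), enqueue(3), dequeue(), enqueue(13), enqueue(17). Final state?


enqueue(23) -> [23]
dequeue() returns 23 -> []
enqueue(3) -> [3]
dequeue() returns 3 -> []
enqueue(13) -> [13]
enqueue(17) -> [13, 17]
Final queue (front to back): [13, 17]


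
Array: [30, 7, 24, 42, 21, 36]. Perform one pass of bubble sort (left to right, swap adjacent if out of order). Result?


After one pass: [7, 24, 30, 21, 36, 42]


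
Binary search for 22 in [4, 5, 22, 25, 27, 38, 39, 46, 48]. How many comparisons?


Search for 22:
[0,8] mid=4 arr[4]=27
[0,3] mid=1 arr[1]=5
[2,3] mid=2 arr[2]=22
Total: 3 comparisons


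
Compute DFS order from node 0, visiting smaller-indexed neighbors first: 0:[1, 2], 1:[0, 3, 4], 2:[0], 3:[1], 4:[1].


DFS stack-based: start with [0]
Visit order: [0, 1, 3, 4, 2]


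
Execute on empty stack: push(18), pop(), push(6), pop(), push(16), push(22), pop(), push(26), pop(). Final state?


push(18) -> [18]
pop() returns 18 -> []
push(6) -> [6]
pop() returns 6 -> []
push(16) -> [16]
push(22) -> [16, 22]
pop() returns 22 -> [16]
push(26) -> [16, 26]
pop() returns 26 -> [16]
Final stack (bottom to top): [16]


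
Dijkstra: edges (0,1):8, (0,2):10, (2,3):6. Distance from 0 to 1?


Dijkstra from 0:
Distances: {0: 0, 1: 8, 2: 10, 3: 16}
Shortest distance to 1 = 8, path = [0, 1]


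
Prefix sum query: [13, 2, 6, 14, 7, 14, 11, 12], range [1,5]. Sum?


Prefix sums: [0, 13, 15, 21, 35, 42, 56, 67, 79]
Sum[1..5] = prefix[6] - prefix[1] = 56 - 13 = 43


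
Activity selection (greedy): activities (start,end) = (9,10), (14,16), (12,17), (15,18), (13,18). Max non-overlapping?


Greedy: pick earliest-ending, then skip overlaps.
Selected (2 activities): [(9, 10), (14, 16)]


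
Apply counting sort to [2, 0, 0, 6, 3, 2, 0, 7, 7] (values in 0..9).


Count array: [3, 0, 2, 1, 0, 0, 1, 2, 0, 0]
Reconstruct: [0, 0, 0, 2, 2, 3, 6, 7, 7]


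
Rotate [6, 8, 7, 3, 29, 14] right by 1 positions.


Right rotate by 1: [14, 6, 8, 7, 3, 29]


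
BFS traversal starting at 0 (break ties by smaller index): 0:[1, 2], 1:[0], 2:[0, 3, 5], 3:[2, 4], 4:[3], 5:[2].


BFS queue: start with [0]
Visit order: [0, 1, 2, 3, 5, 4]


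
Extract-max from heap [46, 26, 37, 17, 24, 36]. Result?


Max = 46
Replace root with last, heapify down
Resulting heap: [37, 26, 36, 17, 24]


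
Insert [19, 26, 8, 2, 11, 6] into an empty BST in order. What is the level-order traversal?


Root = 19; build tree by BST insertion.
Level-Order traversal: [19, 8, 26, 2, 11, 6]


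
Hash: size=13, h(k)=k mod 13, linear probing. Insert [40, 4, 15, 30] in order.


Insertions: 40->slot 1; 4->slot 4; 15->slot 2; 30->slot 5
Table: [None, 40, 15, None, 4, 30, None, None, None, None, None, None, None]


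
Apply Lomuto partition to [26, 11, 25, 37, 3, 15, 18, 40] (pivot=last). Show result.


Elements <= 40 go left of pivot.
Result: [26, 11, 25, 37, 3, 15, 18, 40], pivot at index 7


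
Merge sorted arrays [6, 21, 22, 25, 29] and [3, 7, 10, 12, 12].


Compare heads, take smaller each step.
Merged: [3, 6, 7, 10, 12, 12, 21, 22, 25, 29]


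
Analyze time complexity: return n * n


Analysis: constant-time operation, no loop
Complexity: O(1)


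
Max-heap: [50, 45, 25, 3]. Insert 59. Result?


Append 59: [50, 45, 25, 3, 59]
Bubble up: swap idx 4(59) with idx 1(45); swap idx 1(59) with idx 0(50)
Result: [59, 50, 25, 3, 45]


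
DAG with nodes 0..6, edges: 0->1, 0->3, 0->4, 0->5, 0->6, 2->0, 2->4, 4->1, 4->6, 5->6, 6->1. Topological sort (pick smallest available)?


Kahn's algorithm, process smallest node first
Order: [2, 0, 3, 4, 5, 6, 1]


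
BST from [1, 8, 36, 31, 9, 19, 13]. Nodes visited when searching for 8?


BST root = 1
Search for 8: compare at each node
Path: [1, 8]


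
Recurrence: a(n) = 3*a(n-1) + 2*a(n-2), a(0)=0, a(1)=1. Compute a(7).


Build bottom-up:
...a(5)=139, a(6)=495, a(7)=3*495+2*139=1763


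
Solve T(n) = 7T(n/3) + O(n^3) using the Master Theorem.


a=7, b=3, c=3. log_3(7)=1.771 < c=3. Case 3: O(n^c) = O(n^3)
Complexity: O(n^3)


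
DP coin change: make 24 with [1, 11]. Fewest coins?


dp[0]=0; dp[i]=1+min(dp[i-c] for c in coins)
...dp[19]=9, dp[20]=10, dp[21]=11, dp[22]=2, dp[23]=3, dp[24]=4
Minimum coins for 24 = 4


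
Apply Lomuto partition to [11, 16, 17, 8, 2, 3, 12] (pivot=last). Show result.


Elements <= 12 go left of pivot.
Result: [11, 8, 2, 3, 12, 16, 17], pivot at index 4


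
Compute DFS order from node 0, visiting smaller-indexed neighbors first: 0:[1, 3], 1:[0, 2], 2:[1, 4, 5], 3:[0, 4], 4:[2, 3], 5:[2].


DFS stack-based: start with [0]
Visit order: [0, 1, 2, 4, 3, 5]


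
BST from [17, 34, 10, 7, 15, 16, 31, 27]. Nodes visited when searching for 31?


BST root = 17
Search for 31: compare at each node
Path: [17, 34, 31]


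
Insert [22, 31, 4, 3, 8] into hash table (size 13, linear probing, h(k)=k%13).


Insertions: 22->slot 9; 31->slot 5; 4->slot 4; 3->slot 3; 8->slot 8
Table: [None, None, None, 3, 4, 31, None, None, 8, 22, None, None, None]


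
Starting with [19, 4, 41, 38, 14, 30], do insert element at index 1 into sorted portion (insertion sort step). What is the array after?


After one pass: [4, 19, 41, 38, 14, 30]


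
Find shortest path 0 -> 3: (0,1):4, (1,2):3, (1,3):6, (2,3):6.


Dijkstra from 0:
Distances: {0: 0, 1: 4, 2: 7, 3: 10}
Shortest distance to 3 = 10, path = [0, 1, 3]


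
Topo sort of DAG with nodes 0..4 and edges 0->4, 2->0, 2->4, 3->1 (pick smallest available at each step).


Kahn's algorithm, process smallest node first
Order: [2, 0, 3, 1, 4]


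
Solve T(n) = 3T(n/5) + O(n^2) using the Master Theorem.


a=3, b=5, c=2. log_5(3)=0.683 < c=2. Case 3: O(n^c) = O(n^2)
Complexity: O(n^2)


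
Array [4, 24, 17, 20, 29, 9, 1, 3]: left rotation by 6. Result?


Left rotate by 6: [1, 3, 4, 24, 17, 20, 29, 9]


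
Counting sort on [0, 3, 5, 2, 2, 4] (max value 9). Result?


Count array: [1, 0, 2, 1, 1, 1, 0, 0, 0, 0]
Reconstruct: [0, 2, 2, 3, 4, 5]


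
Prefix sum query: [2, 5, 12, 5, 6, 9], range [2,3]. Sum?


Prefix sums: [0, 2, 7, 19, 24, 30, 39]
Sum[2..3] = prefix[4] - prefix[2] = 24 - 7 = 17


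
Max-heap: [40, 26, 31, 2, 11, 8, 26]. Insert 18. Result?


Append 18: [40, 26, 31, 2, 11, 8, 26, 18]
Bubble up: swap idx 7(18) with idx 3(2)
Result: [40, 26, 31, 18, 11, 8, 26, 2]


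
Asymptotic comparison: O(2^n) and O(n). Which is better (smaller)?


linear grows slower than exponential
O(n) is asymptotically smaller; O(2^n) grows faster


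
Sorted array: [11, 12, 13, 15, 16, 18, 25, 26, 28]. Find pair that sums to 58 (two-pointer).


Two pointers: lo=0, hi=8
No pair sums to 58


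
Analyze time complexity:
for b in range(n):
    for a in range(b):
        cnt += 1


Per nesting level: O(n) * O(n) [triangular over b] = O(n^2)
Complexity: O(n^2)


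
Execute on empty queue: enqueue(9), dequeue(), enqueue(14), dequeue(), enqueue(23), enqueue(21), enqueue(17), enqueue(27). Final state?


enqueue(9) -> [9]
dequeue() returns 9 -> []
enqueue(14) -> [14]
dequeue() returns 14 -> []
enqueue(23) -> [23]
enqueue(21) -> [23, 21]
enqueue(17) -> [23, 21, 17]
enqueue(27) -> [23, 21, 17, 27]
Final queue (front to back): [23, 21, 17, 27]


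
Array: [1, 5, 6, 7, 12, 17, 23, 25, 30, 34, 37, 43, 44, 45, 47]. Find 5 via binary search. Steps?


Search for 5:
[0,14] mid=7 arr[7]=25
[0,6] mid=3 arr[3]=7
[0,2] mid=1 arr[1]=5
Total: 3 comparisons


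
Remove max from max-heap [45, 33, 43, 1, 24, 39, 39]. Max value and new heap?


Max = 45
Replace root with last, heapify down
Resulting heap: [43, 33, 39, 1, 24, 39]


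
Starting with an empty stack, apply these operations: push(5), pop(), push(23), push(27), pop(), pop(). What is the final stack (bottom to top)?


push(5) -> [5]
pop() returns 5 -> []
push(23) -> [23]
push(27) -> [23, 27]
pop() returns 27 -> [23]
pop() returns 23 -> []
Final stack (bottom to top): []


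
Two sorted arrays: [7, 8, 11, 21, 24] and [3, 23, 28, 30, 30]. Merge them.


Compare heads, take smaller each step.
Merged: [3, 7, 8, 11, 21, 23, 24, 28, 30, 30]


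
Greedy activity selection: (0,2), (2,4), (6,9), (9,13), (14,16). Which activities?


Greedy: pick earliest-ending, then skip overlaps.
Selected (5 activities): [(0, 2), (2, 4), (6, 9), (9, 13), (14, 16)]


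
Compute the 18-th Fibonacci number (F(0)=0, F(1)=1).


F(n)=F(n-1)+F(n-2)
...F(16)=987, F(17)=1597, F(18)=2584


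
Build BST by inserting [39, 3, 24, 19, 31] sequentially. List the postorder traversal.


Root = 39; build tree by BST insertion.
Postorder traversal: [19, 31, 24, 3, 39]


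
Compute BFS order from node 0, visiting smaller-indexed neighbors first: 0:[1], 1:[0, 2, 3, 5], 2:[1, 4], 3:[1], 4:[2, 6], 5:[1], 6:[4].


BFS queue: start with [0]
Visit order: [0, 1, 2, 3, 5, 4, 6]


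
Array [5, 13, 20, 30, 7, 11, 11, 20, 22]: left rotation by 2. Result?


Left rotate by 2: [20, 30, 7, 11, 11, 20, 22, 5, 13]


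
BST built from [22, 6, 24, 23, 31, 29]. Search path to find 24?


BST root = 22
Search for 24: compare at each node
Path: [22, 24]


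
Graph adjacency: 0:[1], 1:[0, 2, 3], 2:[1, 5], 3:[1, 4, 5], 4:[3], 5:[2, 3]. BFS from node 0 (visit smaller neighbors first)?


BFS queue: start with [0]
Visit order: [0, 1, 2, 3, 5, 4]


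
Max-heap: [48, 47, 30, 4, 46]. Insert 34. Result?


Append 34: [48, 47, 30, 4, 46, 34]
Bubble up: swap idx 5(34) with idx 2(30)
Result: [48, 47, 34, 4, 46, 30]


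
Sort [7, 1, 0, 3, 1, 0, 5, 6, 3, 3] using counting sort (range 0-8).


Count array: [2, 2, 0, 3, 0, 1, 1, 1, 0]
Reconstruct: [0, 0, 1, 1, 3, 3, 3, 5, 6, 7]


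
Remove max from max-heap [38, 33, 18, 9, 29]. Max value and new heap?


Max = 38
Replace root with last, heapify down
Resulting heap: [33, 29, 18, 9]


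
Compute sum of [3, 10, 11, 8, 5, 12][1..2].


Prefix sums: [0, 3, 13, 24, 32, 37, 49]
Sum[1..2] = prefix[3] - prefix[1] = 24 - 3 = 21


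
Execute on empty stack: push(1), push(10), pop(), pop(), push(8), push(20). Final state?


push(1) -> [1]
push(10) -> [1, 10]
pop() returns 10 -> [1]
pop() returns 1 -> []
push(8) -> [8]
push(20) -> [8, 20]
Final stack (bottom to top): [8, 20]


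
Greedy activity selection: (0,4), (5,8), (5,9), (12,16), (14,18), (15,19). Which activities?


Greedy: pick earliest-ending, then skip overlaps.
Selected (3 activities): [(0, 4), (5, 8), (12, 16)]


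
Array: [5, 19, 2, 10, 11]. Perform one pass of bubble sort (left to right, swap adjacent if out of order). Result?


After one pass: [5, 2, 10, 11, 19]


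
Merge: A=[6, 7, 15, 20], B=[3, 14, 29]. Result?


Compare heads, take smaller each step.
Merged: [3, 6, 7, 14, 15, 20, 29]


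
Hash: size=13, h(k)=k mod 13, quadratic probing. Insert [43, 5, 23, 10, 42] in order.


Insertions: 43->slot 4; 5->slot 5; 23->slot 10; 10->slot 11; 42->slot 3
Table: [None, None, None, 42, 43, 5, None, None, None, None, 23, 10, None]


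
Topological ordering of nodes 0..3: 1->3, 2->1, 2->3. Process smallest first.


Kahn's algorithm, process smallest node first
Order: [0, 2, 1, 3]


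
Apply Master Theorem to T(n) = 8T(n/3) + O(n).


a=8, b=3, c=1. log_3(8)=1.893 > c=1. Case 1: O(n^log_b(a)) = O(n^1.893)
Complexity: O(n^1.893)


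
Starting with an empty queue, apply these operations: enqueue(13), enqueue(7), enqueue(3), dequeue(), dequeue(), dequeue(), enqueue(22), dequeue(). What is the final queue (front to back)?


enqueue(13) -> [13]
enqueue(7) -> [13, 7]
enqueue(3) -> [13, 7, 3]
dequeue() returns 13 -> [7, 3]
dequeue() returns 7 -> [3]
dequeue() returns 3 -> []
enqueue(22) -> [22]
dequeue() returns 22 -> []
Final queue (front to back): []


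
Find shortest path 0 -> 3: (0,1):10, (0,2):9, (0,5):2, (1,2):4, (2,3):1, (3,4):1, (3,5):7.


Dijkstra from 0:
Distances: {0: 0, 1: 10, 2: 9, 3: 9, 4: 10, 5: 2}
Shortest distance to 3 = 9, path = [0, 5, 3]


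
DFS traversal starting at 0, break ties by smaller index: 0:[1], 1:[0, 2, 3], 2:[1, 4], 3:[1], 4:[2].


DFS stack-based: start with [0]
Visit order: [0, 1, 2, 4, 3]


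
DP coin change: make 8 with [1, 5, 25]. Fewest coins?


dp[0]=0; dp[i]=1+min(dp[i-c] for c in coins)
...dp[3]=3, dp[4]=4, dp[5]=1, dp[6]=2, dp[7]=3, dp[8]=4
Minimum coins for 8 = 4


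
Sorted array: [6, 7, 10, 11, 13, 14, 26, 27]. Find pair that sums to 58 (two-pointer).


Two pointers: lo=0, hi=7
No pair sums to 58


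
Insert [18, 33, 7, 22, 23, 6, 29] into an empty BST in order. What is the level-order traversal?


Root = 18; build tree by BST insertion.
Level-Order traversal: [18, 7, 33, 6, 22, 23, 29]


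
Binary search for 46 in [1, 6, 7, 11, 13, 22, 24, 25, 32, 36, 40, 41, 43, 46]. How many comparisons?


Search for 46:
[0,13] mid=6 arr[6]=24
[7,13] mid=10 arr[10]=40
[11,13] mid=12 arr[12]=43
[13,13] mid=13 arr[13]=46
Total: 4 comparisons


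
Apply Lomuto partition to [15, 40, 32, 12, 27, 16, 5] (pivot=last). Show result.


Elements <= 5 go left of pivot.
Result: [5, 40, 32, 12, 27, 16, 15], pivot at index 0


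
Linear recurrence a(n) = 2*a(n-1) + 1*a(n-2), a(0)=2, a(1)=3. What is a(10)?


Build bottom-up:
...a(8)=1562, a(9)=3771, a(10)=2*3771+1*1562=9104


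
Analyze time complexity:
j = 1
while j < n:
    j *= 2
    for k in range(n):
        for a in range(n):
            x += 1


Per nesting level: O(log n) * O(n) * O(n) = O(n^2 log n)
Complexity: O(n^2 log n)


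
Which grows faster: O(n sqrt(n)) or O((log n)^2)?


polylogarithmic grows slower than n^1.5
O((log n)^2) is asymptotically smaller; O(n sqrt(n)) grows faster


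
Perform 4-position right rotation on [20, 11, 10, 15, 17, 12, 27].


Right rotate by 4: [15, 17, 12, 27, 20, 11, 10]


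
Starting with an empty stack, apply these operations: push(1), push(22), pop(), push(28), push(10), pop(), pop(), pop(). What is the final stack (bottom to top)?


push(1) -> [1]
push(22) -> [1, 22]
pop() returns 22 -> [1]
push(28) -> [1, 28]
push(10) -> [1, 28, 10]
pop() returns 10 -> [1, 28]
pop() returns 28 -> [1]
pop() returns 1 -> []
Final stack (bottom to top): []


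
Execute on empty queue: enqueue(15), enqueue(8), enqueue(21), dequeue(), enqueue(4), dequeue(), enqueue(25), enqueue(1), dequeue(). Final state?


enqueue(15) -> [15]
enqueue(8) -> [15, 8]
enqueue(21) -> [15, 8, 21]
dequeue() returns 15 -> [8, 21]
enqueue(4) -> [8, 21, 4]
dequeue() returns 8 -> [21, 4]
enqueue(25) -> [21, 4, 25]
enqueue(1) -> [21, 4, 25, 1]
dequeue() returns 21 -> [4, 25, 1]
Final queue (front to back): [4, 25, 1]


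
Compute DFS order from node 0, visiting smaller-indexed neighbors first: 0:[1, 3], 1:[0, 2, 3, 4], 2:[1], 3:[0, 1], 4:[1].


DFS stack-based: start with [0]
Visit order: [0, 1, 2, 3, 4]


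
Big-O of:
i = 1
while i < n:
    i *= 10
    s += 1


Per nesting level: O(log n) = O(log n)
Complexity: O(log n)


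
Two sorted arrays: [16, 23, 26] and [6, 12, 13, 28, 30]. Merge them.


Compare heads, take smaller each step.
Merged: [6, 12, 13, 16, 23, 26, 28, 30]


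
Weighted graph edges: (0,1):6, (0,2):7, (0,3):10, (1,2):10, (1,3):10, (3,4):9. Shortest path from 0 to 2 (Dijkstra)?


Dijkstra from 0:
Distances: {0: 0, 1: 6, 2: 7, 3: 10, 4: 19}
Shortest distance to 2 = 7, path = [0, 2]


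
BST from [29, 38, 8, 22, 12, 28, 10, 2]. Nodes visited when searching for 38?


BST root = 29
Search for 38: compare at each node
Path: [29, 38]


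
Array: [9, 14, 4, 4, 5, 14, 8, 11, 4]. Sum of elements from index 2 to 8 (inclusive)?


Prefix sums: [0, 9, 23, 27, 31, 36, 50, 58, 69, 73]
Sum[2..8] = prefix[9] - prefix[2] = 73 - 23 = 50


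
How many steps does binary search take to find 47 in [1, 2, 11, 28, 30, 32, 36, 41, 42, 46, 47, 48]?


Search for 47:
[0,11] mid=5 arr[5]=32
[6,11] mid=8 arr[8]=42
[9,11] mid=10 arr[10]=47
Total: 3 comparisons


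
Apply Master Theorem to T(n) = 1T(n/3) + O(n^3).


a=1, b=3, c=3. log_3(1)=0 < c=3. Case 3: O(n^c) = O(n^3)
Complexity: O(n^3)


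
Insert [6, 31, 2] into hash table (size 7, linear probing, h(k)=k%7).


Insertions: 6->slot 6; 31->slot 3; 2->slot 2
Table: [None, None, 2, 31, None, None, 6]


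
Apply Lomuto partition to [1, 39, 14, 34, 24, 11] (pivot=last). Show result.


Elements <= 11 go left of pivot.
Result: [1, 11, 14, 34, 24, 39], pivot at index 1


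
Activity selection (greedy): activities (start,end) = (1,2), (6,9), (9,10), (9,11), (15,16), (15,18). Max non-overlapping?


Greedy: pick earliest-ending, then skip overlaps.
Selected (4 activities): [(1, 2), (6, 9), (9, 10), (15, 16)]


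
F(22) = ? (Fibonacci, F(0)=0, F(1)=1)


F(n)=F(n-1)+F(n-2)
...F(20)=6765, F(21)=10946, F(22)=17711


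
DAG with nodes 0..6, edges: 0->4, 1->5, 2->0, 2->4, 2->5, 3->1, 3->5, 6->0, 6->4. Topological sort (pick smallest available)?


Kahn's algorithm, process smallest node first
Order: [2, 3, 1, 5, 6, 0, 4]


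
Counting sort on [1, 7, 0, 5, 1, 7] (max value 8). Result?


Count array: [1, 2, 0, 0, 0, 1, 0, 2, 0]
Reconstruct: [0, 1, 1, 5, 7, 7]


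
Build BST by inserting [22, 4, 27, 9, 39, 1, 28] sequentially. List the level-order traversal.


Root = 22; build tree by BST insertion.
Level-Order traversal: [22, 4, 27, 1, 9, 39, 28]


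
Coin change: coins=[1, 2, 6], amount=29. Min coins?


dp[0]=0; dp[i]=1+min(dp[i-c] for c in coins)
...dp[24]=4, dp[25]=5, dp[26]=5, dp[27]=6, dp[28]=6, dp[29]=7
Minimum coins for 29 = 7


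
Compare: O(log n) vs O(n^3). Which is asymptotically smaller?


logarithmic grows slower than cubic
O(log n) is asymptotically smaller; O(n^3) grows faster


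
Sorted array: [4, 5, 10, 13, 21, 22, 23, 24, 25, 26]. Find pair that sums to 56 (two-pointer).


Two pointers: lo=0, hi=9
No pair sums to 56


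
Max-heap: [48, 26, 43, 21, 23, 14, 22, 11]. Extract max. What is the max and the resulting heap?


Max = 48
Replace root with last, heapify down
Resulting heap: [43, 26, 22, 21, 23, 14, 11]


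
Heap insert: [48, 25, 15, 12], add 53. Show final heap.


Append 53: [48, 25, 15, 12, 53]
Bubble up: swap idx 4(53) with idx 1(25); swap idx 1(53) with idx 0(48)
Result: [53, 48, 15, 12, 25]


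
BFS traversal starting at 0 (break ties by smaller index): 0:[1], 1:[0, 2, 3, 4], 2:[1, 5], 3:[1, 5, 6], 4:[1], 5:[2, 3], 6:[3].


BFS queue: start with [0]
Visit order: [0, 1, 2, 3, 4, 5, 6]


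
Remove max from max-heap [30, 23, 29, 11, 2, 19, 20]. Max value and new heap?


Max = 30
Replace root with last, heapify down
Resulting heap: [29, 23, 20, 11, 2, 19]


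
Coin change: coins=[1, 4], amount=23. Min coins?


dp[0]=0; dp[i]=1+min(dp[i-c] for c in coins)
...dp[18]=6, dp[19]=7, dp[20]=5, dp[21]=6, dp[22]=7, dp[23]=8
Minimum coins for 23 = 8


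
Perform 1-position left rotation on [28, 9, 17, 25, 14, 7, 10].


Left rotate by 1: [9, 17, 25, 14, 7, 10, 28]


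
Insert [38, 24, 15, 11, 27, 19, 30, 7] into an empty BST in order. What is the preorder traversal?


Root = 38; build tree by BST insertion.
Preorder traversal: [38, 24, 15, 11, 7, 19, 27, 30]


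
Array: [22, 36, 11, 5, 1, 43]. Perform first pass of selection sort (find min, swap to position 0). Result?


After one pass: [1, 36, 11, 5, 22, 43]


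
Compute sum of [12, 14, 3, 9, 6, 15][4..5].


Prefix sums: [0, 12, 26, 29, 38, 44, 59]
Sum[4..5] = prefix[6] - prefix[4] = 59 - 38 = 21


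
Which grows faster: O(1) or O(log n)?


constant grows slower than logarithmic
O(1) is asymptotically smaller; O(log n) grows faster


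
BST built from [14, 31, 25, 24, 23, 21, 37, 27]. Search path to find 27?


BST root = 14
Search for 27: compare at each node
Path: [14, 31, 25, 27]


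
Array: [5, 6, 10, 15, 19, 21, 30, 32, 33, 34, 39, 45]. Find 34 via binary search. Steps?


Search for 34:
[0,11] mid=5 arr[5]=21
[6,11] mid=8 arr[8]=33
[9,11] mid=10 arr[10]=39
[9,9] mid=9 arr[9]=34
Total: 4 comparisons


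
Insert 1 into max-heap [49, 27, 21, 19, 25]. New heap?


Append 1: [49, 27, 21, 19, 25, 1]
Bubble up: no swaps needed
Result: [49, 27, 21, 19, 25, 1]


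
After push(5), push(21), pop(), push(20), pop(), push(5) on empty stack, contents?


push(5) -> [5]
push(21) -> [5, 21]
pop() returns 21 -> [5]
push(20) -> [5, 20]
pop() returns 20 -> [5]
push(5) -> [5, 5]
Final stack (bottom to top): [5, 5]


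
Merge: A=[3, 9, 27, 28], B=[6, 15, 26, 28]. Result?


Compare heads, take smaller each step.
Merged: [3, 6, 9, 15, 26, 27, 28, 28]


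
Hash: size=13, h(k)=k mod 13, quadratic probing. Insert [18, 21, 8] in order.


Insertions: 18->slot 5; 21->slot 8; 8->slot 9
Table: [None, None, None, None, None, 18, None, None, 21, 8, None, None, None]


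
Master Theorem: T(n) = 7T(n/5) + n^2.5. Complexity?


a=7, b=5, c=2.5. log_5(7)=1.209 < c=2.5. Case 3: O(n^c) = O(n^2.500)
Complexity: O(n^2.500)


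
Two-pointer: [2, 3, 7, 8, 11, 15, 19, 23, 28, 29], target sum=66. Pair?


Two pointers: lo=0, hi=9
No pair sums to 66


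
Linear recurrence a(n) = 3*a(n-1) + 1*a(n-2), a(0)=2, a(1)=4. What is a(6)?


Build bottom-up:
...a(4)=152, a(5)=502, a(6)=3*502+1*152=1658


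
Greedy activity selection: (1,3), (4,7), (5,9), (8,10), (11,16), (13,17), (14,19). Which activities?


Greedy: pick earliest-ending, then skip overlaps.
Selected (4 activities): [(1, 3), (4, 7), (8, 10), (11, 16)]


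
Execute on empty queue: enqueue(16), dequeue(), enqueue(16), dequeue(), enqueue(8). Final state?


enqueue(16) -> [16]
dequeue() returns 16 -> []
enqueue(16) -> [16]
dequeue() returns 16 -> []
enqueue(8) -> [8]
Final queue (front to back): [8]


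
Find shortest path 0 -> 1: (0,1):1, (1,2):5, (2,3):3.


Dijkstra from 0:
Distances: {0: 0, 1: 1, 2: 6, 3: 9}
Shortest distance to 1 = 1, path = [0, 1]


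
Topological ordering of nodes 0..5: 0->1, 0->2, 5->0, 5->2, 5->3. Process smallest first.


Kahn's algorithm, process smallest node first
Order: [4, 5, 0, 1, 2, 3]


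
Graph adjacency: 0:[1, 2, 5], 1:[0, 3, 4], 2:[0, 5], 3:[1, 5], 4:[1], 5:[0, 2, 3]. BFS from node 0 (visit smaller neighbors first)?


BFS queue: start with [0]
Visit order: [0, 1, 2, 5, 3, 4]


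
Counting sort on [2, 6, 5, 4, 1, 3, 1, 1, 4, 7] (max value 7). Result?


Count array: [0, 3, 1, 1, 2, 1, 1, 1]
Reconstruct: [1, 1, 1, 2, 3, 4, 4, 5, 6, 7]


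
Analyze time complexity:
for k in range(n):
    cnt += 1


Per nesting level: O(n) = O(n)
Complexity: O(n)


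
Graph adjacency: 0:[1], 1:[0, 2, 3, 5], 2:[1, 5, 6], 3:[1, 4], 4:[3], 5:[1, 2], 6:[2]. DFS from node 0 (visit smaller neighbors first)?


DFS stack-based: start with [0]
Visit order: [0, 1, 2, 5, 6, 3, 4]


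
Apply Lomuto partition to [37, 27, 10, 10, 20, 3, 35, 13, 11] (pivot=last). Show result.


Elements <= 11 go left of pivot.
Result: [10, 10, 3, 11, 20, 37, 35, 13, 27], pivot at index 3


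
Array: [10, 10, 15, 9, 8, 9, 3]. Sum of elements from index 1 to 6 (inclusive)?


Prefix sums: [0, 10, 20, 35, 44, 52, 61, 64]
Sum[1..6] = prefix[7] - prefix[1] = 64 - 10 = 54


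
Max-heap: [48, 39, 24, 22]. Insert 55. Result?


Append 55: [48, 39, 24, 22, 55]
Bubble up: swap idx 4(55) with idx 1(39); swap idx 1(55) with idx 0(48)
Result: [55, 48, 24, 22, 39]


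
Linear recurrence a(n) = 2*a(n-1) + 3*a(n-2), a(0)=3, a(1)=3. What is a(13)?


Build bottom-up:
...a(11)=265719, a(12)=797163, a(13)=2*797163+3*265719=2391483


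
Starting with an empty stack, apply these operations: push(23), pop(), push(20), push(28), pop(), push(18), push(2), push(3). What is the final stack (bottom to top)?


push(23) -> [23]
pop() returns 23 -> []
push(20) -> [20]
push(28) -> [20, 28]
pop() returns 28 -> [20]
push(18) -> [20, 18]
push(2) -> [20, 18, 2]
push(3) -> [20, 18, 2, 3]
Final stack (bottom to top): [20, 18, 2, 3]


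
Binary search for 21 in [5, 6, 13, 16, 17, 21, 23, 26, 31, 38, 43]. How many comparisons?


Search for 21:
[0,10] mid=5 arr[5]=21
Total: 1 comparisons


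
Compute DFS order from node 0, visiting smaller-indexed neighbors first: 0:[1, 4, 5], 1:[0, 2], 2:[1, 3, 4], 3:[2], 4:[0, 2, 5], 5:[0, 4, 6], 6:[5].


DFS stack-based: start with [0]
Visit order: [0, 1, 2, 3, 4, 5, 6]


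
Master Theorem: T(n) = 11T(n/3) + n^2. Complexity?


a=11, b=3, c=2. log_3(11)=2.183 > c=2. Case 1: O(n^log_b(a)) = O(n^2.183)
Complexity: O(n^2.183)


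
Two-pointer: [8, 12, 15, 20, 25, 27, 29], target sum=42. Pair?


Two pointers: lo=0, hi=6
Found pair: (15, 27) summing to 42


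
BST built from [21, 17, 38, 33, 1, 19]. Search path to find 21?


BST root = 21
Search for 21: compare at each node
Path: [21]


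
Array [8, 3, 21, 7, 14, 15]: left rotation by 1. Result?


Left rotate by 1: [3, 21, 7, 14, 15, 8]


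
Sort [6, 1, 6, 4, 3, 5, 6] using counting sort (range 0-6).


Count array: [0, 1, 0, 1, 1, 1, 3]
Reconstruct: [1, 3, 4, 5, 6, 6, 6]


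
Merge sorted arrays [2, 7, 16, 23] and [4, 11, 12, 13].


Compare heads, take smaller each step.
Merged: [2, 4, 7, 11, 12, 13, 16, 23]


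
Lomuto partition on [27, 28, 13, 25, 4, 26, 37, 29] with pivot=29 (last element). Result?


Elements <= 29 go left of pivot.
Result: [27, 28, 13, 25, 4, 26, 29, 37], pivot at index 6


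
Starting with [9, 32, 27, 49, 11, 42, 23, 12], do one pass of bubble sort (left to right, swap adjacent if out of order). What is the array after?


After one pass: [9, 27, 32, 11, 42, 23, 12, 49]


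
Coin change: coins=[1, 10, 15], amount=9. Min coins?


dp[0]=0; dp[i]=1+min(dp[i-c] for c in coins)
...dp[4]=4, dp[5]=5, dp[6]=6, dp[7]=7, dp[8]=8, dp[9]=9
Minimum coins for 9 = 9


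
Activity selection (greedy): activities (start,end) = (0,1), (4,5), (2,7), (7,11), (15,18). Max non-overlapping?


Greedy: pick earliest-ending, then skip overlaps.
Selected (4 activities): [(0, 1), (4, 5), (7, 11), (15, 18)]


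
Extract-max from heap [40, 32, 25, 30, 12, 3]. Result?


Max = 40
Replace root with last, heapify down
Resulting heap: [32, 30, 25, 3, 12]


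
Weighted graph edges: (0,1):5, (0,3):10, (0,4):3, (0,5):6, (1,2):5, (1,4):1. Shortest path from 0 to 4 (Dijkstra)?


Dijkstra from 0:
Distances: {0: 0, 1: 4, 2: 9, 3: 10, 4: 3, 5: 6}
Shortest distance to 4 = 3, path = [0, 4]


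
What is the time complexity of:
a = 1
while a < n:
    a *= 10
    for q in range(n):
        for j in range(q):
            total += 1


Per nesting level: O(log n) * O(n) * O(n) [triangular over q] = O(n^2 log n)
Complexity: O(n^2 log n)


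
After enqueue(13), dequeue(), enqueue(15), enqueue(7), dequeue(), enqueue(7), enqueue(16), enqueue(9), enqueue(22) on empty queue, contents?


enqueue(13) -> [13]
dequeue() returns 13 -> []
enqueue(15) -> [15]
enqueue(7) -> [15, 7]
dequeue() returns 15 -> [7]
enqueue(7) -> [7, 7]
enqueue(16) -> [7, 7, 16]
enqueue(9) -> [7, 7, 16, 9]
enqueue(22) -> [7, 7, 16, 9, 22]
Final queue (front to back): [7, 7, 16, 9, 22]


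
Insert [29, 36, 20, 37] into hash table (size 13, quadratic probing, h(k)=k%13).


Insertions: 29->slot 3; 36->slot 10; 20->slot 7; 37->slot 11
Table: [None, None, None, 29, None, None, None, 20, None, None, 36, 37, None]


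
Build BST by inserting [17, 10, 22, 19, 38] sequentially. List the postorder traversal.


Root = 17; build tree by BST insertion.
Postorder traversal: [10, 19, 38, 22, 17]


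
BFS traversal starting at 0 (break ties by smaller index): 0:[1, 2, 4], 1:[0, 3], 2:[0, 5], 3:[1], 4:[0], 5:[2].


BFS queue: start with [0]
Visit order: [0, 1, 2, 4, 3, 5]


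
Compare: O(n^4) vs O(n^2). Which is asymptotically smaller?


quadratic grows slower than quartic
O(n^2) is asymptotically smaller; O(n^4) grows faster


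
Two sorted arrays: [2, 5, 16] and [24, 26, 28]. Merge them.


Compare heads, take smaller each step.
Merged: [2, 5, 16, 24, 26, 28]


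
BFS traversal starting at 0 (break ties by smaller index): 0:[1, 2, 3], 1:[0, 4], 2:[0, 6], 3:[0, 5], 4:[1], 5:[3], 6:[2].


BFS queue: start with [0]
Visit order: [0, 1, 2, 3, 4, 6, 5]


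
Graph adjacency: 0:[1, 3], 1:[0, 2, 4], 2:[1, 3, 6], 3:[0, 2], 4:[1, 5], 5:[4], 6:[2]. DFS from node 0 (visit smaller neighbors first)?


DFS stack-based: start with [0]
Visit order: [0, 1, 2, 3, 6, 4, 5]


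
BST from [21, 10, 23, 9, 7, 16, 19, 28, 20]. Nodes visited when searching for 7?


BST root = 21
Search for 7: compare at each node
Path: [21, 10, 9, 7]


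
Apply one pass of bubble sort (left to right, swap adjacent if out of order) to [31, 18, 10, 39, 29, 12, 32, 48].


After one pass: [18, 10, 31, 29, 12, 32, 39, 48]


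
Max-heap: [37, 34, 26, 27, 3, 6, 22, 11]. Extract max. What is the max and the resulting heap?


Max = 37
Replace root with last, heapify down
Resulting heap: [34, 27, 26, 11, 3, 6, 22]


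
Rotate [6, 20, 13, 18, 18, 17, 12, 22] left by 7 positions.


Left rotate by 7: [22, 6, 20, 13, 18, 18, 17, 12]


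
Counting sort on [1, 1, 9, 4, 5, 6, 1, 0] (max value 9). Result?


Count array: [1, 3, 0, 0, 1, 1, 1, 0, 0, 1]
Reconstruct: [0, 1, 1, 1, 4, 5, 6, 9]


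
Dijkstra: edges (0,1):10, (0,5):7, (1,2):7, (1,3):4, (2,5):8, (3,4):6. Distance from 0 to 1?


Dijkstra from 0:
Distances: {0: 0, 1: 10, 2: 15, 3: 14, 4: 20, 5: 7}
Shortest distance to 1 = 10, path = [0, 1]


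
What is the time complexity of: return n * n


Analysis: constant-time operation, no loop
Complexity: O(1)


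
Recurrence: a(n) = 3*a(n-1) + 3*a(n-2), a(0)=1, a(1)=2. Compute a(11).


Build bottom-up:
...a(9)=98577, a(10)=373734, a(11)=3*373734+3*98577=1416933


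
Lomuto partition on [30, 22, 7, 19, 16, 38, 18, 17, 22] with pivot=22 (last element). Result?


Elements <= 22 go left of pivot.
Result: [22, 7, 19, 16, 18, 17, 22, 38, 30], pivot at index 6


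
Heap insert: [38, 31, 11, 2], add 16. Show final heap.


Append 16: [38, 31, 11, 2, 16]
Bubble up: no swaps needed
Result: [38, 31, 11, 2, 16]


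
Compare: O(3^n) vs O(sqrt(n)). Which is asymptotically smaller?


sublinear grows slower than exponential (base 3)
O(sqrt(n)) is asymptotically smaller; O(3^n) grows faster


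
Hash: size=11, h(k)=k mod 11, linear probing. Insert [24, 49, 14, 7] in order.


Insertions: 24->slot 2; 49->slot 5; 14->slot 3; 7->slot 7
Table: [None, None, 24, 14, None, 49, None, 7, None, None, None]


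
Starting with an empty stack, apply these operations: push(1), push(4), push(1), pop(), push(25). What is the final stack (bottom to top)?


push(1) -> [1]
push(4) -> [1, 4]
push(1) -> [1, 4, 1]
pop() returns 1 -> [1, 4]
push(25) -> [1, 4, 25]
Final stack (bottom to top): [1, 4, 25]


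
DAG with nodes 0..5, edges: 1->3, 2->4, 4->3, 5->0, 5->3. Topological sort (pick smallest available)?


Kahn's algorithm, process smallest node first
Order: [1, 2, 4, 5, 0, 3]


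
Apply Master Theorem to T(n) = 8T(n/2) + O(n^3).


a=8, b=2, c=3. log_2(8)=3 = c=3. Case 2: O(n^c log n) = O(n^3 log n)
Complexity: O(n^3 log n)


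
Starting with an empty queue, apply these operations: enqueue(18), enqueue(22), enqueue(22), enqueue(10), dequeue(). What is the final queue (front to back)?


enqueue(18) -> [18]
enqueue(22) -> [18, 22]
enqueue(22) -> [18, 22, 22]
enqueue(10) -> [18, 22, 22, 10]
dequeue() returns 18 -> [22, 22, 10]
Final queue (front to back): [22, 22, 10]


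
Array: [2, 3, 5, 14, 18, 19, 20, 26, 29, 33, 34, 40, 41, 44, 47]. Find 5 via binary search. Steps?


Search for 5:
[0,14] mid=7 arr[7]=26
[0,6] mid=3 arr[3]=14
[0,2] mid=1 arr[1]=3
[2,2] mid=2 arr[2]=5
Total: 4 comparisons


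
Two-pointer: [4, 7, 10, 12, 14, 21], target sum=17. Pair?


Two pointers: lo=0, hi=5
Found pair: (7, 10) summing to 17


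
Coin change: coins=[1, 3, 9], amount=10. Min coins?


dp[0]=0; dp[i]=1+min(dp[i-c] for c in coins)
...dp[5]=3, dp[6]=2, dp[7]=3, dp[8]=4, dp[9]=1, dp[10]=2
Minimum coins for 10 = 2


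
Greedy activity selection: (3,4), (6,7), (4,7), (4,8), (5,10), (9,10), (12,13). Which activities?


Greedy: pick earliest-ending, then skip overlaps.
Selected (4 activities): [(3, 4), (6, 7), (9, 10), (12, 13)]


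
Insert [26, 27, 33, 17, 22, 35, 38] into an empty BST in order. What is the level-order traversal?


Root = 26; build tree by BST insertion.
Level-Order traversal: [26, 17, 27, 22, 33, 35, 38]


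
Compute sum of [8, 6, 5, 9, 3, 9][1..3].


Prefix sums: [0, 8, 14, 19, 28, 31, 40]
Sum[1..3] = prefix[4] - prefix[1] = 28 - 8 = 20


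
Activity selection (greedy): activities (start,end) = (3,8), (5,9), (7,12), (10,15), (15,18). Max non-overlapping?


Greedy: pick earliest-ending, then skip overlaps.
Selected (3 activities): [(3, 8), (10, 15), (15, 18)]


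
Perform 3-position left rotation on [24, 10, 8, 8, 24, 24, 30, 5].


Left rotate by 3: [8, 24, 24, 30, 5, 24, 10, 8]


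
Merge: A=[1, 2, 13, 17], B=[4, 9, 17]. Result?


Compare heads, take smaller each step.
Merged: [1, 2, 4, 9, 13, 17, 17]


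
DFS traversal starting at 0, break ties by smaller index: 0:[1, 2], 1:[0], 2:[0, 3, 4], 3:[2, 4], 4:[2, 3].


DFS stack-based: start with [0]
Visit order: [0, 1, 2, 3, 4]
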